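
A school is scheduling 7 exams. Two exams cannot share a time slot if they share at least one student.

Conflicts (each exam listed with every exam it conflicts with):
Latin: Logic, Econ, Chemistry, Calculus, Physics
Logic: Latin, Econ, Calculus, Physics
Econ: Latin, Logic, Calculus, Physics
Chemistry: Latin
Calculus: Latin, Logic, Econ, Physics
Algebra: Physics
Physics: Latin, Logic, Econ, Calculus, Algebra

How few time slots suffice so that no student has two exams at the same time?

Latin, Logic, Econ, Calculus, Physics are mutually in conflict, so at least 5 time slots are needed.
5 time slots suffice: time slot 1 → {Latin, Algebra}; time slot 2 → {Chemistry, Physics}; time slot 3 → {Calculus}; time slot 4 → {Logic}; time slot 5 → {Econ}. Each listed conflict is separated.

5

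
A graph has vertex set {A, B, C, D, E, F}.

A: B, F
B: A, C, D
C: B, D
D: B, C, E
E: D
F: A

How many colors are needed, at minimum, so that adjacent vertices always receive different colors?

B, C, D are mutually adjacent, so at least 3 colors are needed.
A valid assignment using 3 colors: A=blue, B=red, C=green, D=blue, E=red, F=red. Every edge joins two different colors.

3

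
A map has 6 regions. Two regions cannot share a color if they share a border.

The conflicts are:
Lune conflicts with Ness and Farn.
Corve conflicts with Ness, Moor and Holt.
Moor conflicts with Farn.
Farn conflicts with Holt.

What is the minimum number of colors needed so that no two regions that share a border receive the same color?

3

The cycle Lune-Farn-Holt-Corve-Ness-Lune has odd length 5, so it cannot be 2-colored; at least 3 colors are needed.
3 colors suffice: Lune=2, Corve=1, Ness=3, Moor=2, Farn=1, Holt=2. Each listed conflict is separated.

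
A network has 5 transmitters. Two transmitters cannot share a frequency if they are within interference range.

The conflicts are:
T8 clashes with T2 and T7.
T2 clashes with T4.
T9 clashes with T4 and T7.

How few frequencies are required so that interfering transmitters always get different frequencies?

3

The cycle T8-T2-T4-T9-T7-T8 has odd length 5, so it cannot be 2-colored; at least 3 frequencies are needed.
3 frequencies suffice: frequency 1 → {T8, T4}; frequency 2 → {T2, T9}; frequency 3 → {T7}. Every pair that conflicts lands in different frequencies.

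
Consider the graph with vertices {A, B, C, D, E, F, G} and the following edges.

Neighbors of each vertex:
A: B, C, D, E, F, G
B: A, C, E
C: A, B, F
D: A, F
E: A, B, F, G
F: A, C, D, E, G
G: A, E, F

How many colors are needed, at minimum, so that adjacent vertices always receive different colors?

4

A, E, F, G are pairwise adjacent (a clique of size 4), so at least 4 colors are needed.
One proper 4-coloring: A=red, B=blue, C=green, D=green, E=green, F=blue, G=yellow. Every edge joins two different colors.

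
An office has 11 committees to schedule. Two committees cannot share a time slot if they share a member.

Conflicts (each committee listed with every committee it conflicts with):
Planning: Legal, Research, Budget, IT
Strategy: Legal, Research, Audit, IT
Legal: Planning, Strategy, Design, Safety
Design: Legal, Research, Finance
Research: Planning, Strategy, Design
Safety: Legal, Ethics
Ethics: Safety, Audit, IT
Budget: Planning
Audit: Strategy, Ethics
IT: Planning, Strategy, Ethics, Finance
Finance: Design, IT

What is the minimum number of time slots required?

3

The cycle Legal-Strategy-Audit-Ethics-Safety-Legal has odd length 5, so it cannot be 2-colored; at least 3 time slots are needed.
A valid assignment using 3 time slots: Planning=2, Strategy=2, Legal=1, Design=2, Research=1, Safety=3, Ethics=2, Budget=1, Audit=1, IT=1, Finance=3. Each listed conflict is separated.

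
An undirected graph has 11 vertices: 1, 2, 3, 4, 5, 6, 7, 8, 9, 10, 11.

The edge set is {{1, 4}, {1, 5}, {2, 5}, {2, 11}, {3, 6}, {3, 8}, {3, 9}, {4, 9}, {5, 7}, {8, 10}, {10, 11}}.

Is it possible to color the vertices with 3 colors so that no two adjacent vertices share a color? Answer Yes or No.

The chromatic number is 3. The cycle 10-11-2-5-1-4-9-3-8-10 has odd length 9, so it cannot be 2-colored; at least 3 colors are needed.
3 colors suffice: color a → {3, 4, 5, 10}; color b → {1, 6, 7, 8, 9, 11}; color c → {2}.
That is already a proper 3-coloring.

Yes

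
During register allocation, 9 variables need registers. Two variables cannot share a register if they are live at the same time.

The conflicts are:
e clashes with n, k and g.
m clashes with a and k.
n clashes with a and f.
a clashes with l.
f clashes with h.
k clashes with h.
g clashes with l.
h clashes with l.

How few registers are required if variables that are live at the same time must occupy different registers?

3

The cycle k-m-a-n-e-k has odd length 5, so it cannot be 2-colored; at least 3 registers are needed.
A valid assignment using 3 registers: e=1, m=3, n=2, a=1, f=3, k=2, g=3, h=1, l=2. No two conflicting variables share a register.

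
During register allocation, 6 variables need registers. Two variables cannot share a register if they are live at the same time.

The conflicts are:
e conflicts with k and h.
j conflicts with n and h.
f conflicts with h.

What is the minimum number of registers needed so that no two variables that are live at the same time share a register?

2

e and k conflict, so at least 2 registers are needed.
Using 2 registers: e=2, j=2, k=1, f=2, n=1, h=1. No two conflicting variables share a register.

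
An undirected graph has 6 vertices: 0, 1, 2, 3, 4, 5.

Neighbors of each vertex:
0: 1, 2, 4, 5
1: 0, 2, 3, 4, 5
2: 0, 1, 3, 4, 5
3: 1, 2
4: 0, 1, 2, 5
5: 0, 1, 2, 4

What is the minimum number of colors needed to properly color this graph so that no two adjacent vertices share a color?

5

0, 1, 2, 4, 5 form a clique, so at least 5 colors are needed.
5 colors suffice: color red → {2}; color blue → {1}; color green → {0, 3}; color yellow → {5}; color purple → {4}. Every edge joins two different colors.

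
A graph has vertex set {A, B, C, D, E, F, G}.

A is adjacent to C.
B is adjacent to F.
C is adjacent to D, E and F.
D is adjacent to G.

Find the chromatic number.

B and F are adjacent, so at least 2 colors are needed.
2 colors suffice: A=blue, B=red, C=red, D=blue, E=blue, F=blue, G=red. Each edge has distinct colors on its endpoints.

2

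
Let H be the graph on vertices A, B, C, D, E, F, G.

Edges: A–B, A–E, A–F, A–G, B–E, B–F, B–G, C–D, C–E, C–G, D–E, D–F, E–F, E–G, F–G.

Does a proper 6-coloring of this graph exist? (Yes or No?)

The chromatic number is 5. A, B, E, F, G form a clique, so at least 5 colors are needed.
One proper 5-coloring: A=purple, B=yellow, C=green, D=blue, E=red, F=green, G=blue.
Since 6 ≥ 5, a proper 6-coloring certainly exists.

Yes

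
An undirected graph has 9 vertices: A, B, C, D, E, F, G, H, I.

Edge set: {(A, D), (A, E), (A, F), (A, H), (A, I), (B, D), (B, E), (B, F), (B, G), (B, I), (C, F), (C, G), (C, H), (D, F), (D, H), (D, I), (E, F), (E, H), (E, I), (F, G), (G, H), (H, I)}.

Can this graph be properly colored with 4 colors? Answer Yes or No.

Yes

The chromatic number is 4. A, D, H, I are mutually adjacent (a clique of size 4), so at least 4 colors are needed.
4 colors suffice: color 1 → {F, H}; color 2 → {A, B, C}; color 3 → {D, E, G}; color 4 → {I}.
That is already a proper 4-coloring.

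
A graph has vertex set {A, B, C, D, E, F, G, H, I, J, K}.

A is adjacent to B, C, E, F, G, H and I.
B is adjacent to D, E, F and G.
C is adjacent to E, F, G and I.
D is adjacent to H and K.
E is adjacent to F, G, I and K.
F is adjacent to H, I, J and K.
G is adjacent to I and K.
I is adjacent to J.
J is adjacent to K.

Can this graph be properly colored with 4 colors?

No

A, C, E, F, I are mutually adjacent (a clique of size 5), so at least 5 colors are needed.
So 4 colors are not enough.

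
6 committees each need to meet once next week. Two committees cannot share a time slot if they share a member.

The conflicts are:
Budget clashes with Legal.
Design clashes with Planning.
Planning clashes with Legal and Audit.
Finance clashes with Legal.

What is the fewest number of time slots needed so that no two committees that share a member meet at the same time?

Budget and Legal conflict, so at least 2 time slots are needed.
2 time slots suffice: time slot 1 → {Design, Legal, Audit}; time slot 2 → {Budget, Planning, Finance}. Each listed conflict is separated.

2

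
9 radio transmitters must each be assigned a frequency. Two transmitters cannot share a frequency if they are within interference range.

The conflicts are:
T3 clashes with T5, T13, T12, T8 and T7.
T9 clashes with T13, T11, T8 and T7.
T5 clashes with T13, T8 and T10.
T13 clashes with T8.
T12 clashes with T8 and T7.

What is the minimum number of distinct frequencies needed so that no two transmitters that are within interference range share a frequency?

T3, T5, T13, T8 are mutually in conflict, so at least 4 frequencies are needed.
4 frequencies suffice: T3=1, T9=1, T5=3, T13=4, T11=2, T12=3, T8=2, T7=2, T10=1. Each listed conflict is separated.

4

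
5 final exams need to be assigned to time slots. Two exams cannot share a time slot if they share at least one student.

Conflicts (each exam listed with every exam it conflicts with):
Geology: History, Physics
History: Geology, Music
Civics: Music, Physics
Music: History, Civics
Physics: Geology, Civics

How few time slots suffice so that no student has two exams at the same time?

3

The cycle Physics-Civics-Music-History-Geology-Physics has odd length 5, so it cannot be 2-colored; at least 3 time slots are needed.
3 time slots suffice: Geology=1, History=2, Civics=2, Music=1, Physics=3. No two conflicting exams share a time slot.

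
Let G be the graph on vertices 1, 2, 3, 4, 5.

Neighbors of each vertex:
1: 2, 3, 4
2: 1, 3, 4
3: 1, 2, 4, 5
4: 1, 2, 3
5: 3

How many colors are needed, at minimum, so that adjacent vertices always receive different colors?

1, 2, 3, 4 form a clique, so at least 4 colors are needed.
4 colors suffice: 1=d, 2=c, 3=a, 4=b, 5=b. Each edge has distinct colors on its endpoints.

4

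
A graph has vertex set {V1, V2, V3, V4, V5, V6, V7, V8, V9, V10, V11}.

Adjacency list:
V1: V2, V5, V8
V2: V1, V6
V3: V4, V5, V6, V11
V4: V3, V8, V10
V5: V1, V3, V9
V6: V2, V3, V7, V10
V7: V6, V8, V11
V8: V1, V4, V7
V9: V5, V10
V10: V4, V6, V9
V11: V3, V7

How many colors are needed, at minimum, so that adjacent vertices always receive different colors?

3

The cycle V1-V8-V7-V6-V2-V1 has odd length 5, so it cannot be 2-colored; at least 3 colors are needed.
One proper 3-coloring: V1=1, V2=3, V3=1, V4=2, V5=2, V6=2, V7=1, V8=3, V9=3, V10=1, V11=2. No two adjacent vertices share a color.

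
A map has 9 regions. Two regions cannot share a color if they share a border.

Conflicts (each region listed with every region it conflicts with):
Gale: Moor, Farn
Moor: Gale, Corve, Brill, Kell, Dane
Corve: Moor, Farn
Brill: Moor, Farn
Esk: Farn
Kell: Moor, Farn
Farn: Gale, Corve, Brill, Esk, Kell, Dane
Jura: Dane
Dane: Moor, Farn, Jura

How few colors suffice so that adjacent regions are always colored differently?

2

Brill and Farn conflict, so at least 2 colors are needed.
One proper 2-coloring: Gale=2, Moor=1, Corve=2, Brill=2, Esk=2, Kell=2, Farn=1, Jura=1, Dane=2. Each listed conflict is separated.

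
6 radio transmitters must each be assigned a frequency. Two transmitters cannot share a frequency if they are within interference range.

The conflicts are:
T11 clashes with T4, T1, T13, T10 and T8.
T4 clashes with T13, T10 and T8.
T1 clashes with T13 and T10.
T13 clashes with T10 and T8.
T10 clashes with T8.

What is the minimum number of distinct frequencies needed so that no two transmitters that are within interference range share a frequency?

5

T11, T4, T13, T10, T8 all conflict with each other, so at least 5 frequencies are needed.
5 frequencies suffice: frequency 1 → {T11}; frequency 2 → {T10}; frequency 3 → {T13}; frequency 4 → {T1, T8}; frequency 5 → {T4}. Every pair that conflicts lands in different frequencies.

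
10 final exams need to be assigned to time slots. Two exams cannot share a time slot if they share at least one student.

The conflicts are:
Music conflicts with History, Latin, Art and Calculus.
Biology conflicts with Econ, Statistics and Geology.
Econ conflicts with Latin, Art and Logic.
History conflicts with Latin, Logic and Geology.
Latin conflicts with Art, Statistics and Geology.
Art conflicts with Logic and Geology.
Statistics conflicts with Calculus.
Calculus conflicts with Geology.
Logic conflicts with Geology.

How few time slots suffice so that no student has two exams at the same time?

3

Econ, Art, Logic pairwise conflict, so at least 3 time slots are needed.
Using 3 time slots: Music=2, Biology=1, Econ=2, History=3, Latin=1, Art=3, Statistics=2, Calculus=1, Logic=1, Geology=2. Each listed conflict is separated.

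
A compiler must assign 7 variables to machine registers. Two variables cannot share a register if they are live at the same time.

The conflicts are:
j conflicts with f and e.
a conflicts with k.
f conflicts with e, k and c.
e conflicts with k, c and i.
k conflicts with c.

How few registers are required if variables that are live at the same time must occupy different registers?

f, e, k, c are mutually in conflict, so at least 4 registers are needed.
4 registers suffice: register 1 → {a, e}; register 2 → {j, k, i}; register 3 → {f}; register 4 → {c}. No two conflicting variables share a register.

4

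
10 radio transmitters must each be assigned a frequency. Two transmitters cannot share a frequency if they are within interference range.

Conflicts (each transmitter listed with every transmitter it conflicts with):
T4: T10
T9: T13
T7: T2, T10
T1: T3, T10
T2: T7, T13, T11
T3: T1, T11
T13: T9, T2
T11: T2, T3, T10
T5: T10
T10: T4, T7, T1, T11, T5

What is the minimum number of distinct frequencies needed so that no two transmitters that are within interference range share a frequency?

2

T7 and T2 conflict, so at least 2 frequencies are needed.
2 frequencies suffice: frequency 1 → {T9, T2, T3, T10}; frequency 2 → {T4, T7, T1, T13, T11, T5}. No two conflicting transmitters share a frequency.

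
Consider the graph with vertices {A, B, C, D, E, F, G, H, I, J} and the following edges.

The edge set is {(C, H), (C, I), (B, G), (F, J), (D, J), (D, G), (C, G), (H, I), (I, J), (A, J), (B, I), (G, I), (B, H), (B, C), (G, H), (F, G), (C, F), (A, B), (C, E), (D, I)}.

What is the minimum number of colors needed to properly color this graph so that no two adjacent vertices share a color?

5

B, C, G, H, I form a clique, so at least 5 colors are needed.
5 colors suffice: color red → {C, J}; color blue → {A, E, F, I}; color green → {G}; color yellow → {B, D}; color purple → {H}. No two adjacent vertices share a color.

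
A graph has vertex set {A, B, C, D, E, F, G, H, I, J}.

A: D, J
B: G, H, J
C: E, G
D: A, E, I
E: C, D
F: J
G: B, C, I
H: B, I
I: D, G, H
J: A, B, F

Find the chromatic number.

3

The cycle D-E-C-G-I-D has odd length 5, so it cannot be 2-colored; at least 3 colors are needed.
3 colors suffice: color 1 → {D, G, H, J}; color 2 → {A, B, C, F, I}; color 3 → {E}. Every edge joins two different colors.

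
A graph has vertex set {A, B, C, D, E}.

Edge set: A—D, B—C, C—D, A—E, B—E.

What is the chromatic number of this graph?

The cycle B-C-D-A-E-B has odd length 5, so it cannot be 2-colored; at least 3 colors are needed.
3 colors suffice: color 1 → {B, D}; color 2 → {A, C}; color 3 → {E}. No two adjacent vertices share a color.

3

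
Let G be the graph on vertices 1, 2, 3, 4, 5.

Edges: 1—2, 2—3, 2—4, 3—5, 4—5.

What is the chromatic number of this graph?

2

4 and 5 are adjacent, so at least 2 colors are needed.
2 colors suffice: color red → {2, 5}; color blue → {1, 3, 4}. Every edge joins two different colors.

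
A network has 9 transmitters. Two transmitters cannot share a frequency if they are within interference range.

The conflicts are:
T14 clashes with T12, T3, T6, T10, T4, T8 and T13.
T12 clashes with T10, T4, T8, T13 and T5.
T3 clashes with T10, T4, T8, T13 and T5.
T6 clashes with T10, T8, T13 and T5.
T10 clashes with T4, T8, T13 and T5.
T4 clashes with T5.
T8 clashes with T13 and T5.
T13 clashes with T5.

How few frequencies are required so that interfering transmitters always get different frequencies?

T14, T6, T10, T8, T13 pairwise conflict, so at least 5 frequencies are needed.
5 frequencies suffice: frequency 1 → {T10}; frequency 2 → {T14, T5}; frequency 3 → {T4, T8}; frequency 4 → {T13}; frequency 5 → {T12, T3, T6}. Each listed conflict is separated.

5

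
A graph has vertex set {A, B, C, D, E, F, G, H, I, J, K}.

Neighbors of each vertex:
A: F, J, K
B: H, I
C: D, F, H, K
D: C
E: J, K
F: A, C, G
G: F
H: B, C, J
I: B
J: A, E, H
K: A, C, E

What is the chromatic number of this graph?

The cycle C-H-J-A-F-C has odd length 5, so it cannot be 2-colored; at least 3 colors are needed.
3 colors suffice: color 1 → {B, C, G, J}; color 2 → {D, F, H, I, K}; color 3 → {A, E}. Every edge joins two different colors.

3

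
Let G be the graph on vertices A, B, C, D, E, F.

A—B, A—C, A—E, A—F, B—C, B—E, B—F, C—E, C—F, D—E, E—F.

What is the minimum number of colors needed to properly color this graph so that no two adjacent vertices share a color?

5

A, B, C, E, F are pairwise adjacent (a clique of size 5), so at least 5 colors are needed.
5 colors suffice: A=4, B=5, C=2, D=2, E=1, F=3. No two adjacent vertices share a color.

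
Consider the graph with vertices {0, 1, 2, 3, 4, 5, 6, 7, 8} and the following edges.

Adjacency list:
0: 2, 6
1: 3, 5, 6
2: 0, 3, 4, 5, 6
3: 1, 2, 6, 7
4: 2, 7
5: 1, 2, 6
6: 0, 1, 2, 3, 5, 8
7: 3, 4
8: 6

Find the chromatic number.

0, 2, 6 form a triangle, so at least 3 colors are needed.
One proper 3-coloring: 0=green, 1=blue, 2=blue, 3=green, 4=red, 5=green, 6=red, 7=blue, 8=blue. Every edge joins two different colors.

3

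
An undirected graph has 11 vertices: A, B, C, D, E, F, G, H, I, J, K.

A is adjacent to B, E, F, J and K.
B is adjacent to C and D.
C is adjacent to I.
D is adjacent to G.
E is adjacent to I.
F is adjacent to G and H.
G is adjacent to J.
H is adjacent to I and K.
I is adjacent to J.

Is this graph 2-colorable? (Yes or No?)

No

The cycle D-G-J-A-B-D has odd length 5, so it cannot be 2-colored; at least 3 colors are needed.
So 2 colors are not enough.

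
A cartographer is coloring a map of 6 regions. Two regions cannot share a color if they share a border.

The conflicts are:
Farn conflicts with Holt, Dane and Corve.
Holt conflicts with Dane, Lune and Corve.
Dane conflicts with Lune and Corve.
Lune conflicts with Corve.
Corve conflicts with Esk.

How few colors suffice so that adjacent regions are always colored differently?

4

Farn, Holt, Dane, Corve are mutually in conflict, so at least 4 colors are needed.
4 colors suffice: color 1 → {Corve}; color 2 → {Dane, Esk}; color 3 → {Holt}; color 4 → {Farn, Lune}. Each listed conflict is separated.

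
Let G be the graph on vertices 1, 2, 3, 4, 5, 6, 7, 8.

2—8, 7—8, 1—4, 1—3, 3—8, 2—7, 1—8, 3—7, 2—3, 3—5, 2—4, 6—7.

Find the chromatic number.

4

2, 3, 7, 8 form a clique, so at least 4 colors are needed.
4 colors suffice: color red → {3, 4, 6}; color blue → {1, 2, 5}; color green → {8}; color yellow → {7}. No two adjacent vertices share a color.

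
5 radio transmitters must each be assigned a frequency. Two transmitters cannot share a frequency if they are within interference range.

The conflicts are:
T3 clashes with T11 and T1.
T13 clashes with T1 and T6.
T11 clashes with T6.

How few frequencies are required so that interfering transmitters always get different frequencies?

3

The cycle T1-T3-T11-T6-T13-T1 has odd length 5, so it cannot be 2-colored; at least 3 frequencies are needed.
Using 3 frequencies: T3=2, T13=1, T11=1, T1=3, T6=2. No two conflicting transmitters share a frequency.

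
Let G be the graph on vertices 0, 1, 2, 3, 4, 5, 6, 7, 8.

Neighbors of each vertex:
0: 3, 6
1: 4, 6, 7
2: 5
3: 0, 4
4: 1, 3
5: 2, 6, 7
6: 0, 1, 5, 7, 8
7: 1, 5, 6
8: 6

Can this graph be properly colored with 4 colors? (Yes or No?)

Yes

The chromatic number is 3. 5, 6, 7 are mutually adjacent, so at least 3 colors are needed.
One proper 3-coloring: 0=blue, 1=blue, 2=red, 3=red, 4=green, 5=blue, 6=red, 7=green, 8=blue.
Since 4 ≥ 3, a proper 4-coloring certainly exists.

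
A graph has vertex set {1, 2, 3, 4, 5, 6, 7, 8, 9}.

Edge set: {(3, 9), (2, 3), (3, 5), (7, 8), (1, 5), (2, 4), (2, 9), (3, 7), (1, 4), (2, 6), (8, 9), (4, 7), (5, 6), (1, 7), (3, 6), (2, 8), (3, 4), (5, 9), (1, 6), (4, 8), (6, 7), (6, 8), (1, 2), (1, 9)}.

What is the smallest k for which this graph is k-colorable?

3

3, 6, 7 are pairwise adjacent, so at least 3 colors are needed.
3 colors suffice: 1=red, 2=green, 3=red, 4=blue, 5=green, 6=blue, 7=green, 8=red, 9=blue. Every edge joins two different colors.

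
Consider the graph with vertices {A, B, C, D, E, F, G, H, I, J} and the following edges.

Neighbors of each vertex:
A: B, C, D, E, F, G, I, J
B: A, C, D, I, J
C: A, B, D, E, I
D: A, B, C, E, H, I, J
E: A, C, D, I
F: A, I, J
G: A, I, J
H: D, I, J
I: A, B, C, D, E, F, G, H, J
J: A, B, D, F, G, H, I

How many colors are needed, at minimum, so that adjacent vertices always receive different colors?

A, C, D, E, I are mutually adjacent (a clique of size 5), so at least 5 colors are needed.
5 colors suffice: color red → {I}; color blue → {A, H}; color green → {C, J}; color yellow → {D, F, G}; color purple → {B, E}. Each edge has distinct colors on its endpoints.

5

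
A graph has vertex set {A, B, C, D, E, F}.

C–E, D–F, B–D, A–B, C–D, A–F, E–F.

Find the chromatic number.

2

E and F are adjacent, so at least 2 colors are needed.
2 colors suffice: A=1, B=2, C=2, D=1, E=1, F=2. No two adjacent vertices share a color.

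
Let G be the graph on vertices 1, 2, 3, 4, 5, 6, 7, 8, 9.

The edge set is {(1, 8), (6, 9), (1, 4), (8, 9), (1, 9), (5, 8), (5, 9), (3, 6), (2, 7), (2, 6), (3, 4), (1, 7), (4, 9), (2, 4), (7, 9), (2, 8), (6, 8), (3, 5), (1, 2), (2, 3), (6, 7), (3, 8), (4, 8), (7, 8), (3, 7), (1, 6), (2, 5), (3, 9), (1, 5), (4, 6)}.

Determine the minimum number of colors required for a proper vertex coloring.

5

1, 4, 6, 8, 9 are mutually adjacent (a clique of size 5), so at least 5 colors are needed.
5 colors suffice: color red → {8}; color blue → {5, 6}; color green → {2, 9}; color yellow → {1, 3}; color purple → {4, 7}. Every edge joins two different colors.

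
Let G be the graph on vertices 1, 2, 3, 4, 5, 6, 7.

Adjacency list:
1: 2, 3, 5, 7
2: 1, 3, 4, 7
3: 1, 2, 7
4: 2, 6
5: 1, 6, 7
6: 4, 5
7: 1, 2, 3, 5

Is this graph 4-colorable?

The chromatic number is 4. 1, 2, 3, 7 are pairwise adjacent (a clique of size 4), so at least 4 colors are needed.
4 colors suffice: color a → {1, 6}; color b → {4, 7}; color c → {2, 5}; color d → {3}.
That is already a proper 4-coloring.

Yes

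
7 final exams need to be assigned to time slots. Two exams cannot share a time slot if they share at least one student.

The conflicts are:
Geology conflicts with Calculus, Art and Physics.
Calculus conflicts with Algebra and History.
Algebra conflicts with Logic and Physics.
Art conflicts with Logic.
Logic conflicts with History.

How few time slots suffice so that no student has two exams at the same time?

The cycle Geology-Art-Logic-Algebra-Physics-Geology has odd length 5, so it cannot be 2-colored; at least 3 time slots are needed.
3 time slots suffice: time slot 1 → {Geology, Logic}; time slot 2 → {Calculus, Art, Physics}; time slot 3 → {Algebra, History}. No two conflicting exams share a time slot.

3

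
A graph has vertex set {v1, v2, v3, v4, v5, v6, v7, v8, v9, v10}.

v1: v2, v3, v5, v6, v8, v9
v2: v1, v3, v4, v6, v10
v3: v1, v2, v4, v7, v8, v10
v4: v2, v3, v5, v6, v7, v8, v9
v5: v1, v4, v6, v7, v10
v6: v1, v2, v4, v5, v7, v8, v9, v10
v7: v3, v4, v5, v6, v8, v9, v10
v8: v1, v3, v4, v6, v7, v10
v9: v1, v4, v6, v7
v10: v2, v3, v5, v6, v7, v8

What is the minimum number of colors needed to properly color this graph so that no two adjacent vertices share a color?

v3, v4, v7, v8 form a clique, so at least 4 colors are needed.
4 colors suffice: color 1 → {v3, v6}; color 2 → {v1, v4, v10}; color 3 → {v2, v7}; color 4 → {v5, v8, v9}. Each edge has distinct colors on its endpoints.

4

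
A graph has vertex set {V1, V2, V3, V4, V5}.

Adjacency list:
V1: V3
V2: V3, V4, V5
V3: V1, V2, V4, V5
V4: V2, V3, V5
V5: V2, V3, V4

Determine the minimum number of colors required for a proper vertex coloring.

4

V2, V3, V4, V5 are pairwise adjacent (a clique of size 4), so at least 4 colors are needed.
4 colors suffice: color 1 → {V3}; color 2 → {V1, V2}; color 3 → {V4}; color 4 → {V5}. No two adjacent vertices share a color.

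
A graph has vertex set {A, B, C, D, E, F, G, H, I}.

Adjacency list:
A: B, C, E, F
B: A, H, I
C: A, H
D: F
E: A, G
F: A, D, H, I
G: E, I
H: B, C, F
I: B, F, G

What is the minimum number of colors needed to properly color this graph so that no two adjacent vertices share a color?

The cycle G-E-A-F-I-G has odd length 5, so it cannot be 2-colored; at least 3 colors are needed.
3 colors suffice: A=blue, B=red, C=red, D=blue, E=green, F=red, G=red, H=blue, I=blue. No two adjacent vertices share a color.

3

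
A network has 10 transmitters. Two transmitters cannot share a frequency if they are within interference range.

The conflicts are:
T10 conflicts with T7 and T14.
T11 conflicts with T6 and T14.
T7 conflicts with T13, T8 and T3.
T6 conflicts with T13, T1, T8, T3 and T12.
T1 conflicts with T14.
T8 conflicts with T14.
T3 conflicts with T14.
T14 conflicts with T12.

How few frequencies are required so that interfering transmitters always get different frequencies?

T6 and T1 conflict, so at least 2 frequencies are needed.
A valid assignment using 2 frequencies: T10=2, T11=2, T7=1, T6=1, T13=2, T1=2, T8=2, T3=2, T14=1, T12=2. No two conflicting transmitters share a frequency.

2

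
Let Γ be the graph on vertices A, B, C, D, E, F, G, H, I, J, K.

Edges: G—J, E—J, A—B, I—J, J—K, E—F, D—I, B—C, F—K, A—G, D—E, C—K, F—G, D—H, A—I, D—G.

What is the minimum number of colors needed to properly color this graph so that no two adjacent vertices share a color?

B and C are adjacent, so at least 2 colors are needed.
2 colors suffice: A=blue, B=red, C=blue, D=blue, E=red, F=blue, G=red, H=red, I=red, J=blue, K=red. Each edge has distinct colors on its endpoints.

2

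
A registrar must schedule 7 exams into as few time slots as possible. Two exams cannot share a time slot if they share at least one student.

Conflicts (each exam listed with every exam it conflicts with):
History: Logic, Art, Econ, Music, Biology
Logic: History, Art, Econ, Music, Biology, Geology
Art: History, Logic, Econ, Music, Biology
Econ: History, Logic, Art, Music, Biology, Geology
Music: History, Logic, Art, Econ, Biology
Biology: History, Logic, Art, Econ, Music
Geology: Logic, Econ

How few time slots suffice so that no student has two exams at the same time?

6

History, Logic, Art, Econ, Music, Biology all conflict with each other, so at least 6 time slots are needed.
Using 6 time slots: History=4, Logic=1, Art=6, Econ=2, Music=3, Biology=5, Geology=3. No two conflicting exams share a time slot.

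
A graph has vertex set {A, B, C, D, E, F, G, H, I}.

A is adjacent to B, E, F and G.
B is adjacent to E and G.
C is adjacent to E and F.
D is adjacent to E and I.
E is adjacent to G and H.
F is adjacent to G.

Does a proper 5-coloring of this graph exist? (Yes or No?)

Yes

The chromatic number is 4. A, B, E, G form a clique, so at least 4 colors are needed.
4 colors suffice: color 1 → {E, F, I}; color 2 → {C, D, G, H}; color 3 → {A}; color 4 → {B}.
Since 5 ≥ 4, a proper 5-coloring certainly exists.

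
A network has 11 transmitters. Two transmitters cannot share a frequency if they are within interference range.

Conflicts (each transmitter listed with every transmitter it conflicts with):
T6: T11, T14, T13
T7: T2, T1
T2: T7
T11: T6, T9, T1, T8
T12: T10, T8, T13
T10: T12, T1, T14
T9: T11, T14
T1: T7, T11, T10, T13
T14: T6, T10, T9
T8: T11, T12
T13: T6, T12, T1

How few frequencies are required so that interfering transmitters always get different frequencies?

The cycle T6-T13-T12-T10-T14-T6 has odd length 5, so it cannot be 2-colored; at least 3 frequencies are needed.
3 frequencies suffice: frequency 1 → {T2, T12, T1, T14}; frequency 2 → {T7, T11, T10, T13}; frequency 3 → {T6, T9, T8}. Each listed conflict is separated.

3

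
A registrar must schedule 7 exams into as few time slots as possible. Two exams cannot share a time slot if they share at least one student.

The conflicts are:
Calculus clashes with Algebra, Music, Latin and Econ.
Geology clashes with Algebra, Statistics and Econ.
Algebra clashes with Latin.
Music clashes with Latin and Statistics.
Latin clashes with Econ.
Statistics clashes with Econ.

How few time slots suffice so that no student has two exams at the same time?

Geology, Statistics, Econ are mutually in conflict, so at least 3 time slots are needed.
3 time slots suffice: Calculus=3, Geology=3, Algebra=1, Music=1, Latin=2, Statistics=2, Econ=1. No two conflicting exams share a time slot.

3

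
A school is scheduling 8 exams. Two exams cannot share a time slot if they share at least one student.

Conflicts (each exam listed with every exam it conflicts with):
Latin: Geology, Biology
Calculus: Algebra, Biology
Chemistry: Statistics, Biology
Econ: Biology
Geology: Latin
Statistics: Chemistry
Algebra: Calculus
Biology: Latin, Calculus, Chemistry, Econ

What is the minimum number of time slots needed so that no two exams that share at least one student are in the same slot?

2

Latin and Geology conflict, so at least 2 time slots are needed.
2 time slots suffice: time slot 1 → {Geology, Statistics, Algebra, Biology}; time slot 2 → {Latin, Calculus, Chemistry, Econ}. Every pair that conflicts lands in different time slots.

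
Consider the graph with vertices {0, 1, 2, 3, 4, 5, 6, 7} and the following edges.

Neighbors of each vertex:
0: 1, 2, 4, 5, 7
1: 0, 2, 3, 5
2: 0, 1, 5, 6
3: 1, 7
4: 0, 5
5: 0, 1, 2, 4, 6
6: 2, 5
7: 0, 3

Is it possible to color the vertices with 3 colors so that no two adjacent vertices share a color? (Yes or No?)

0, 1, 2, 5 are mutually adjacent (a clique of size 4), so at least 4 colors are needed.
So 3 colors are not enough.

No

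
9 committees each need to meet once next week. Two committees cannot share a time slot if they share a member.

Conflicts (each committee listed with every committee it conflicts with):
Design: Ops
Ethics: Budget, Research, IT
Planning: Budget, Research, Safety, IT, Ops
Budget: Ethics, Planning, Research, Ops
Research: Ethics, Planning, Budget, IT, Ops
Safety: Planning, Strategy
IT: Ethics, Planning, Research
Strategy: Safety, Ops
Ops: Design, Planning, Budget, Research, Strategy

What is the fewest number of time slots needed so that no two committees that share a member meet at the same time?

Planning, Budget, Research, Ops all conflict with each other, so at least 4 time slots are needed.
4 time slots suffice: time slot 1 → {Design, Research, Safety}; time slot 2 → {Ethics, Planning, Strategy}; time slot 3 → {IT, Ops}; time slot 4 → {Budget}. Every pair that conflicts lands in different time slots.

4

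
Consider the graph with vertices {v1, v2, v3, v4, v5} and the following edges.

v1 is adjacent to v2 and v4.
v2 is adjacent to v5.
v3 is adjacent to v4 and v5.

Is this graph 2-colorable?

No

The cycle v5-v3-v4-v1-v2-v5 has odd length 5, so it cannot be 2-colored; at least 3 colors are needed.
So 2 colors are not enough.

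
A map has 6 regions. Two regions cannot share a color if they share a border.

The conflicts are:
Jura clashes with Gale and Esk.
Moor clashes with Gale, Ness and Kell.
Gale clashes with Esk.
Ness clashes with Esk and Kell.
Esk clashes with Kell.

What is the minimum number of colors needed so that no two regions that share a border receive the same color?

Moor, Ness, Kell are mutually in conflict, so at least 3 colors are needed.
3 colors suffice: color 1 → {Moor, Esk}; color 2 → {Gale, Kell}; color 3 → {Jura, Ness}. Each listed conflict is separated.

3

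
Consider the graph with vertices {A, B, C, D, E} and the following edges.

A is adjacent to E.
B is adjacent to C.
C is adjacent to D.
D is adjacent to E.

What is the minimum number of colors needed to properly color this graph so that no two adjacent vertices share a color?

B and C are adjacent, so at least 2 colors are needed.
One proper 2-coloring: A=2, B=2, C=1, D=2, E=1. Each edge has distinct colors on its endpoints.

2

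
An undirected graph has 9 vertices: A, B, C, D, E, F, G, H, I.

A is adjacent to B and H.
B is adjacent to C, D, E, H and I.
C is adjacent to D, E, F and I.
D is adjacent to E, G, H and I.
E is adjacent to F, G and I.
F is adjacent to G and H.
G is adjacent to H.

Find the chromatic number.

5

B, C, D, E, I are mutually adjacent (a clique of size 5), so at least 5 colors are needed.
5 colors suffice: color red → {E, H}; color blue → {B, G}; color green → {A, D, F}; color yellow → {C}; color purple → {I}. Every edge joins two different colors.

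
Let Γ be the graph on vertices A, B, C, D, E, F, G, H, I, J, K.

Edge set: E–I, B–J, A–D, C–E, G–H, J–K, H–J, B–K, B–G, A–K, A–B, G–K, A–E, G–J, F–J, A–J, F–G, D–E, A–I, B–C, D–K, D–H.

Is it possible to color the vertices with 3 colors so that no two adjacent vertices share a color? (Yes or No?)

B, G, J, K are pairwise adjacent (a clique of size 4), so at least 4 colors are needed.
So 3 colors are not enough.

No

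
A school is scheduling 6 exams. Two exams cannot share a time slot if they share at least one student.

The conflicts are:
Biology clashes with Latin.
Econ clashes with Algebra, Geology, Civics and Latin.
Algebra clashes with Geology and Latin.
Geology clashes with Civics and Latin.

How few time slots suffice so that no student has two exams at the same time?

Econ, Algebra, Geology, Latin all conflict with each other, so at least 4 time slots are needed.
A valid assignment using 4 time slots: Biology=1, Econ=3, Algebra=4, Geology=1, Civics=2, Latin=2. Every pair that conflicts lands in different time slots.

4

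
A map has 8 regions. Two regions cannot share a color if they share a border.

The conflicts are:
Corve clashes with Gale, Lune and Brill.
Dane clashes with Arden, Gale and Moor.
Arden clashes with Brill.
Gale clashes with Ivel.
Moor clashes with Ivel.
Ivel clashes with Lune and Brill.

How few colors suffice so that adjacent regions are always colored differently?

The cycle Ivel-Brill-Arden-Dane-Moor-Ivel has odd length 5, so it cannot be 2-colored; at least 3 colors are needed.
One proper 3-coloring: Corve=1, Dane=1, Arden=3, Gale=2, Moor=2, Ivel=1, Lune=2, Brill=2. Each listed conflict is separated.

3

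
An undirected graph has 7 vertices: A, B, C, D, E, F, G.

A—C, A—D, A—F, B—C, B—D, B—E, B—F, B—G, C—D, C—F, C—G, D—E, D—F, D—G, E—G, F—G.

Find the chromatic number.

5

B, C, D, F, G are mutually adjacent (a clique of size 5), so at least 5 colors are needed.
5 colors suffice: color 1 → {D}; color 2 → {A, B}; color 3 → {C, E}; color 4 → {G}; color 5 → {F}. Every edge joins two different colors.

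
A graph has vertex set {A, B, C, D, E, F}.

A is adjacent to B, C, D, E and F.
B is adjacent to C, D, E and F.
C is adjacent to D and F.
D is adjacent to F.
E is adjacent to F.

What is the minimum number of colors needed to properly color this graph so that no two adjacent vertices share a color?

A, B, C, D, F form a clique, so at least 5 colors are needed.
One proper 5-coloring: A=2, B=1, C=5, D=4, E=4, F=3. Every edge joins two different colors.

5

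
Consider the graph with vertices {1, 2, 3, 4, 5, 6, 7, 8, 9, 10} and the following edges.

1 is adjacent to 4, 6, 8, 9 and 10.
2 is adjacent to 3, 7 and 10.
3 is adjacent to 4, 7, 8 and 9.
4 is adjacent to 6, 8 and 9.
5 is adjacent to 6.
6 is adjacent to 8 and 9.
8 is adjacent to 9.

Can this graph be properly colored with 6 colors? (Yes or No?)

The chromatic number is 5. 1, 4, 6, 8, 9 are pairwise adjacent (a clique of size 5), so at least 5 colors are needed.
5 colors suffice: color red → {3, 6, 10}; color blue → {2, 4, 5}; color green → {7, 9}; color yellow → {8}; color purple → {1}.
Since 6 ≥ 5, a proper 6-coloring certainly exists.

Yes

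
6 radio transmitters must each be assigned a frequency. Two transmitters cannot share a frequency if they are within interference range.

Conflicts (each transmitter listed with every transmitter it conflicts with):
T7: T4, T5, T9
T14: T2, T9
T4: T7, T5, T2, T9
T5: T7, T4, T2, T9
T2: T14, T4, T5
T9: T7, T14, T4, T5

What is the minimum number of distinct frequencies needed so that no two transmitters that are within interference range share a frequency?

4

T7, T4, T5, T9 pairwise conflict, so at least 4 frequencies are needed.
Using 4 frequencies: T7=4, T14=1, T4=1, T5=2, T2=3, T9=3. No two conflicting transmitters share a frequency.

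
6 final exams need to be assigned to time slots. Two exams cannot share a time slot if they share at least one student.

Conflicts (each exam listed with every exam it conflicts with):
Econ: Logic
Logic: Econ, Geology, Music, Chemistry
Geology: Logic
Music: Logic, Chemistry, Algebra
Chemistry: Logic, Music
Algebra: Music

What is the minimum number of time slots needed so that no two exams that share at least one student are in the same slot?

3

Logic, Music, Chemistry are mutually in conflict, so at least 3 time slots are needed.
3 time slots suffice: time slot 1 → {Logic, Algebra}; time slot 2 → {Econ, Geology, Music}; time slot 3 → {Chemistry}. No two conflicting exams share a time slot.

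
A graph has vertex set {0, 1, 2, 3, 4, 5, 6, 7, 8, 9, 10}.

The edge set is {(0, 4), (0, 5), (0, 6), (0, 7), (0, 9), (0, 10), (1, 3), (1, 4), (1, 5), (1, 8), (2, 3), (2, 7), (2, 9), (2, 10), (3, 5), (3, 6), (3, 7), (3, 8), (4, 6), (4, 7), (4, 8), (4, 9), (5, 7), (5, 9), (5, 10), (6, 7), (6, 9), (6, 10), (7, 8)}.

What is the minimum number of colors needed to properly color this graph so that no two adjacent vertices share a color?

0, 4, 6, 7 are pairwise adjacent (a clique of size 4), so at least 4 colors are needed.
4 colors suffice: color red → {1, 7, 9, 10}; color blue → {2, 4, 5}; color green → {0, 3}; color yellow → {6, 8}. Every edge joins two different colors.

4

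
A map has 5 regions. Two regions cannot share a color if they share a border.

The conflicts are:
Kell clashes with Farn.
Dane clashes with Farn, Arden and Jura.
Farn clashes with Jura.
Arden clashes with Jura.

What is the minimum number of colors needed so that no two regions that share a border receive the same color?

3

Dane, Farn, Jura pairwise conflict, so at least 3 colors are needed.
One proper 3-coloring: Kell=1, Dane=3, Farn=2, Arden=2, Jura=1. Each listed conflict is separated.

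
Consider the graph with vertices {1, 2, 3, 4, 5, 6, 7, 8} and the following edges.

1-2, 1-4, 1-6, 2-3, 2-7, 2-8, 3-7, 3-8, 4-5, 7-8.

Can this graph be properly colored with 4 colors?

Yes

The chromatic number is 4. 2, 3, 7, 8 are pairwise adjacent (a clique of size 4), so at least 4 colors are needed.
4 colors suffice: 1=blue, 2=red, 3=yellow, 4=red, 5=blue, 6=red, 7=green, 8=blue.
That is already a proper 4-coloring.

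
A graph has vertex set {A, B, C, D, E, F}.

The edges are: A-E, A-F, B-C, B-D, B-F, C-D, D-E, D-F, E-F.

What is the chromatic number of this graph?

3

B, D, F are pairwise adjacent, so at least 3 colors are needed.
A valid assignment using 3 colors: A=blue, B=green, C=red, D=blue, E=green, F=red. No two adjacent vertices share a color.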